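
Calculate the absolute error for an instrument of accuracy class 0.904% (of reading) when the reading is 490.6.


Absolute error = (accuracy% / 100) * reading.
Error = (0.904 / 100) * 490.6
Error = 0.00904 * 490.6
Error = 4.435

4.435


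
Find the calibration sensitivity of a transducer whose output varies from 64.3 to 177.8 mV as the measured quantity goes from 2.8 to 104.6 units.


Sensitivity = (y2 - y1) / (x2 - x1).
S = (177.8 - 64.3) / (104.6 - 2.8)
S = 113.5 / 101.8
S = 1.1149 mV/unit

1.1149 mV/unit


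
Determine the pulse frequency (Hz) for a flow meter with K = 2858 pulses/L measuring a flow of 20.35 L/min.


Frequency = K * Q / 60 (converting L/min to L/s).
f = 2858 * 20.35 / 60
f = 58160.3 / 60
f = 969.34 Hz

969.34 Hz


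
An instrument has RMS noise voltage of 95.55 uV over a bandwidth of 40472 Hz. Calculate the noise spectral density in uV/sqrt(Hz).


Noise spectral density = Vrms / sqrt(BW).
NSD = 95.55 / sqrt(40472)
NSD = 95.55 / 201.1765
NSD = 0.475 uV/sqrt(Hz)

0.475 uV/sqrt(Hz)


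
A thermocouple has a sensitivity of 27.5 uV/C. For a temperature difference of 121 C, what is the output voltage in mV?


The thermocouple output V = sensitivity * dT.
V = 27.5 uV/C * 121 C
V = 3327.5 uV
V = 3.328 mV

3.328 mV


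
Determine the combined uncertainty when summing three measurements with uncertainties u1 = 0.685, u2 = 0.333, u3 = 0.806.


For a sum of independent quantities, uc = sqrt(u1^2 + u2^2 + u3^2).
uc = sqrt(0.685^2 + 0.333^2 + 0.806^2)
uc = sqrt(0.469225 + 0.110889 + 0.649636)
uc = 1.1089

1.1089


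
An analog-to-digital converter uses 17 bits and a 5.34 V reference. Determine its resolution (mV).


The resolution (LSB) of an ADC is Vref / 2^n.
LSB = 5.34 / 2^17
LSB = 5.34 / 131072
LSB = 4.074e-05 V = 0.04074097 mV

0.04074097 mV


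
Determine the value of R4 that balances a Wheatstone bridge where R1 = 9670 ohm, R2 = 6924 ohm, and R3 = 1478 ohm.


At balance: R1*R4 = R2*R3, so R4 = R2*R3/R1.
R4 = 6924 * 1478 / 9670
R4 = 10233672 / 9670
R4 = 1058.29 ohm

1058.29 ohm


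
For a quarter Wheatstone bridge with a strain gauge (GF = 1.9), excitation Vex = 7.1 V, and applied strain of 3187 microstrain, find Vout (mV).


Quarter bridge output: Vout = (GF * epsilon * Vex) / 4.
Vout = (1.9 * 3187e-6 * 7.1) / 4
Vout = 0.04299263 / 4 V
Vout = 0.01074816 V = 10.7482 mV

10.7482 mV


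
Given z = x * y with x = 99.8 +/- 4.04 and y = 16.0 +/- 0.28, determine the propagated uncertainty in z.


For a product z = x*y, the relative uncertainty is:
uz/z = sqrt((ux/x)^2 + (uy/y)^2)
Relative uncertainties: ux/x = 4.04/99.8 = 0.040481
uy/y = 0.28/16.0 = 0.0175
z = 99.8 * 16.0 = 1596.8
uz = 1596.8 * sqrt(0.040481^2 + 0.0175^2) = 70.422

70.422


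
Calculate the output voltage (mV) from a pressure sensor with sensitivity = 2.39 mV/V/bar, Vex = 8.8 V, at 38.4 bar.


Output = sensitivity * Vex * P.
Vout = 2.39 * 8.8 * 38.4
Vout = 21.032 * 38.4
Vout = 807.63 mV

807.63 mV


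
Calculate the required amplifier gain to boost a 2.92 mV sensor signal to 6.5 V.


Gain = Vout / Vin (converting to same units).
G = 6.5 V / 2.92 mV
G = 6500.0 mV / 2.92 mV
G = 2226.03

2226.03


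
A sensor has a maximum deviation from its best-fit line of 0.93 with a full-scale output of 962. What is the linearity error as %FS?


Linearity error = (max deviation / full scale) * 100%.
Linearity = (0.93 / 962) * 100
Linearity = 0.097 %FS

0.097 %FS


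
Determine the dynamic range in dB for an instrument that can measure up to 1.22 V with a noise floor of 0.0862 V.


Dynamic range = 20 * log10(Vmax / Vnoise).
DR = 20 * log10(1.22 / 0.0862)
DR = 20 * log10(14.15)
DR = 23.02 dB

23.02 dB


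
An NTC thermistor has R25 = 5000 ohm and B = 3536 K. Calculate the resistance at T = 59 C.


NTC thermistor equation: Rt = R25 * exp(B * (1/T - 1/T25)).
T in Kelvin: 332.15 K, T25 = 298.15 K
1/T - 1/T25 = 1/332.15 - 1/298.15 = -0.00034333
B * (1/T - 1/T25) = 3536 * -0.00034333 = -1.214
Rt = 5000 * exp(-1.214) = 1485.0 ohm

1485.0 ohm


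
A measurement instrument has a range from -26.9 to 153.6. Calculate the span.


Span = upper range - lower range.
Span = 153.6 - (-26.9)
Span = 180.5

180.5


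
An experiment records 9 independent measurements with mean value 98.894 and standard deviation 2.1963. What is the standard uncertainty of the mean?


The standard uncertainty for Type A evaluation is u = s / sqrt(n).
u = 2.1963 / sqrt(9)
u = 2.1963 / 3.0
u = 0.7321

0.7321


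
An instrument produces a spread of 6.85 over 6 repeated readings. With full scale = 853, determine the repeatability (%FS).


Repeatability = (spread / full scale) * 100%.
R = (6.85 / 853) * 100
R = 0.803 %FS

0.803 %FS


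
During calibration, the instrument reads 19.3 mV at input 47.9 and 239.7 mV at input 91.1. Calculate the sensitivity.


Sensitivity = (y2 - y1) / (x2 - x1).
S = (239.7 - 19.3) / (91.1 - 47.9)
S = 220.4 / 43.2
S = 5.1019 mV/unit

5.1019 mV/unit


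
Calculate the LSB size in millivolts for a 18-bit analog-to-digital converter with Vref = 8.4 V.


The resolution (LSB) of an ADC is Vref / 2^n.
LSB = 8.4 / 2^18
LSB = 8.4 / 262144
LSB = 3.204e-05 V = 0.03204346 mV

0.03204346 mV


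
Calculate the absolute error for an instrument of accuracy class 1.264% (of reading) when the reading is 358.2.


Absolute error = (accuracy% / 100) * reading.
Error = (1.264 / 100) * 358.2
Error = 0.01264 * 358.2
Error = 4.5276

4.5276


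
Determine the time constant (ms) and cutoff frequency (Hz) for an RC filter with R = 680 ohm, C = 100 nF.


Time constant: tau = R * C.
tau = 680 * 1.00e-07 = 6.8e-05 s
tau = 0.068 ms
Cutoff frequency: fc = 1 / (2*pi*R*C).
fc = 1 / (2*pi*6.8e-05) = 2340.51 Hz

tau = 0.068 ms, fc = 2340.51 Hz


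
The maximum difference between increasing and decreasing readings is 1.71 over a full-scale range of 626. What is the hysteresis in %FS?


Hysteresis = (max difference / full scale) * 100%.
H = (1.71 / 626) * 100
H = 0.273 %FS

0.273 %FS


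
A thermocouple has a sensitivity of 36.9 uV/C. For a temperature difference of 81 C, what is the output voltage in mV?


The thermocouple output V = sensitivity * dT.
V = 36.9 uV/C * 81 C
V = 2988.9 uV
V = 2.989 mV

2.989 mV


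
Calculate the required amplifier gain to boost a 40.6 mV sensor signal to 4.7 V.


Gain = Vout / Vin (converting to same units).
G = 4.7 V / 40.6 mV
G = 4700.0 mV / 40.6 mV
G = 115.76

115.76


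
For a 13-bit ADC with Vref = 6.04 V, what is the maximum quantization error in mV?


The maximum quantization error is +/- LSB/2.
LSB = Vref / 2^n = 6.04 / 8192 = 0.0007373 V
Max error = LSB / 2 = 0.0007373 / 2 = 0.00036865 V
Max error = 0.3687 mV

0.3687 mV


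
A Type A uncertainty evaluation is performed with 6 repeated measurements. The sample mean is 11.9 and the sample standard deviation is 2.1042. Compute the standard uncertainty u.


The standard uncertainty for Type A evaluation is u = s / sqrt(n).
u = 2.1042 / sqrt(6)
u = 2.1042 / 2.4495
u = 0.859

0.859


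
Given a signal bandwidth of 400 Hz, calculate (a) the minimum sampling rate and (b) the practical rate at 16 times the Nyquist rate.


By Nyquist theorem, fs_min = 2 * fmax.
fs_min = 2 * 400 = 800 Hz
Practical rate = 16 * fs_min = 16 * 800 = 12800 Hz

fs_min = 800 Hz, fs_practical = 12800 Hz


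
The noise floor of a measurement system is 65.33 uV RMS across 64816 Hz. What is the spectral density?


Noise spectral density = Vrms / sqrt(BW).
NSD = 65.33 / sqrt(64816)
NSD = 65.33 / 254.5899
NSD = 0.2566 uV/sqrt(Hz)

0.2566 uV/sqrt(Hz)


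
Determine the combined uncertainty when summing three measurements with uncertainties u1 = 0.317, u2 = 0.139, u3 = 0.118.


For a sum of independent quantities, uc = sqrt(u1^2 + u2^2 + u3^2).
uc = sqrt(0.317^2 + 0.139^2 + 0.118^2)
uc = sqrt(0.100489 + 0.019321 + 0.013924)
uc = 0.3657

0.3657


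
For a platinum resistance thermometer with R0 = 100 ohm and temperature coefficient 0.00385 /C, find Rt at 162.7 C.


The RTD equation: Rt = R0 * (1 + alpha * T).
Rt = 100 * (1 + 0.00385 * 162.7)
Rt = 100 * (1 + 0.626395)
Rt = 100 * 1.626395
Rt = 162.639 ohm

162.639 ohm


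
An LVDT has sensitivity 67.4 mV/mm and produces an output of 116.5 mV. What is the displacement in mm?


Displacement = Vout / sensitivity.
d = 116.5 / 67.4
d = 1.728 mm

1.728 mm


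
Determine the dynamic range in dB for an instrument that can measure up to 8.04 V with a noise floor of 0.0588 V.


Dynamic range = 20 * log10(Vmax / Vnoise).
DR = 20 * log10(8.04 / 0.0588)
DR = 20 * log10(136.73)
DR = 42.72 dB

42.72 dB


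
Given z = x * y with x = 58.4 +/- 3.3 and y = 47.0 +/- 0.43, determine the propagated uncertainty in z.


For a product z = x*y, the relative uncertainty is:
uz/z = sqrt((ux/x)^2 + (uy/y)^2)
Relative uncertainties: ux/x = 3.3/58.4 = 0.056507
uy/y = 0.43/47.0 = 0.009149
z = 58.4 * 47.0 = 2744.8
uz = 2744.8 * sqrt(0.056507^2 + 0.009149^2) = 157.12

157.12


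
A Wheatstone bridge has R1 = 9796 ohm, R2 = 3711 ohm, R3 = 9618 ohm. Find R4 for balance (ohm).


At balance: R1*R4 = R2*R3, so R4 = R2*R3/R1.
R4 = 3711 * 9618 / 9796
R4 = 35692398 / 9796
R4 = 3643.57 ohm

3643.57 ohm


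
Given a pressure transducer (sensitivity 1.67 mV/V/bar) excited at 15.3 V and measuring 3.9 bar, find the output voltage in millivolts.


Output = sensitivity * Vex * P.
Vout = 1.67 * 15.3 * 3.9
Vout = 25.551 * 3.9
Vout = 99.65 mV

99.65 mV


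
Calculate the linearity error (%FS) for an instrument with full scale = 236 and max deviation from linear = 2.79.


Linearity error = (max deviation / full scale) * 100%.
Linearity = (2.79 / 236) * 100
Linearity = 1.182 %FS

1.182 %FS


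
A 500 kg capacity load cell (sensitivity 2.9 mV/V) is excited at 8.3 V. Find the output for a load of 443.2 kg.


Vout = rated_output * Vex * (load / capacity).
Vout = 2.9 * 8.3 * (443.2 / 500)
Vout = 2.9 * 8.3 * 0.8864
Vout = 21.336 mV

21.336 mV


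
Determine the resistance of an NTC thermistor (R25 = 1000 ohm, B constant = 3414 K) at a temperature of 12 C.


NTC thermistor equation: Rt = R25 * exp(B * (1/T - 1/T25)).
T in Kelvin: 285.15 K, T25 = 298.15 K
1/T - 1/T25 = 1/285.15 - 1/298.15 = 0.00015291
B * (1/T - 1/T25) = 3414 * 0.00015291 = 0.522
Rt = 1000 * exp(0.522) = 1685.5 ohm

1685.5 ohm


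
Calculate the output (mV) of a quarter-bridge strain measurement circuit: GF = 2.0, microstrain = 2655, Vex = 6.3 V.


Quarter bridge output: Vout = (GF * epsilon * Vex) / 4.
Vout = (2.0 * 2655e-6 * 6.3) / 4
Vout = 0.033453 / 4 V
Vout = 0.00836325 V = 8.3632 mV

8.3632 mV


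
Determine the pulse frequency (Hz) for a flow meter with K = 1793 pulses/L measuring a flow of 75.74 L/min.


Frequency = K * Q / 60 (converting L/min to L/s).
f = 1793 * 75.74 / 60
f = 135801.82 / 60
f = 2263.36 Hz

2263.36 Hz


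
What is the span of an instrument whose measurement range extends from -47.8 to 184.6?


Span = upper range - lower range.
Span = 184.6 - (-47.8)
Span = 232.4

232.4


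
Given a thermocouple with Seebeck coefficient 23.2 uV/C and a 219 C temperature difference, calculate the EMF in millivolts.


The thermocouple output V = sensitivity * dT.
V = 23.2 uV/C * 219 C
V = 5080.8 uV
V = 5.081 mV

5.081 mV


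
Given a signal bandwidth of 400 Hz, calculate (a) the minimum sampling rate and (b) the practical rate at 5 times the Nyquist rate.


By Nyquist theorem, fs_min = 2 * fmax.
fs_min = 2 * 400 = 800 Hz
Practical rate = 5 * fs_min = 5 * 800 = 4000 Hz

fs_min = 800 Hz, fs_practical = 4000 Hz


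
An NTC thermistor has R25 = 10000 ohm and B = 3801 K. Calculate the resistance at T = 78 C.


NTC thermistor equation: Rt = R25 * exp(B * (1/T - 1/T25)).
T in Kelvin: 351.15 K, T25 = 298.15 K
1/T - 1/T25 = 1/351.15 - 1/298.15 = -0.00050623
B * (1/T - 1/T25) = 3801 * -0.00050623 = -1.9242
Rt = 10000 * exp(-1.9242) = 1460.0 ohm

1460.0 ohm


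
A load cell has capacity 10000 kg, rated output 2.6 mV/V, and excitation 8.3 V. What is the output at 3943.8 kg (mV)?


Vout = rated_output * Vex * (load / capacity).
Vout = 2.6 * 8.3 * (3943.8 / 10000)
Vout = 2.6 * 8.3 * 0.39438
Vout = 8.511 mV

8.511 mV


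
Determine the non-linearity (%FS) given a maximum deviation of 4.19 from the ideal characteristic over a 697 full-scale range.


Linearity error = (max deviation / full scale) * 100%.
Linearity = (4.19 / 697) * 100
Linearity = 0.601 %FS

0.601 %FS


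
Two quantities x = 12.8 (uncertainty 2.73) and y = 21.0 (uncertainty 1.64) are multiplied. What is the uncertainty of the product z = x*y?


For a product z = x*y, the relative uncertainty is:
uz/z = sqrt((ux/x)^2 + (uy/y)^2)
Relative uncertainties: ux/x = 2.73/12.8 = 0.213281
uy/y = 1.64/21.0 = 0.078095
z = 12.8 * 21.0 = 268.8
uz = 268.8 * sqrt(0.213281^2 + 0.078095^2) = 61.052

61.052


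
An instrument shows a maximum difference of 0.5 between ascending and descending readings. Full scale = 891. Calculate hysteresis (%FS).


Hysteresis = (max difference / full scale) * 100%.
H = (0.5 / 891) * 100
H = 0.056 %FS

0.056 %FS


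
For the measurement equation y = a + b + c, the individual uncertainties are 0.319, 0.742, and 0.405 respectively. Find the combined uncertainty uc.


For a sum of independent quantities, uc = sqrt(u1^2 + u2^2 + u3^2).
uc = sqrt(0.319^2 + 0.742^2 + 0.405^2)
uc = sqrt(0.101761 + 0.550564 + 0.164025)
uc = 0.9035

0.9035


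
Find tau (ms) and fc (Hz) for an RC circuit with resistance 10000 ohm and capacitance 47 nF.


Time constant: tau = R * C.
tau = 10000 * 4.70e-08 = 0.00047 s
tau = 0.47 ms
Cutoff frequency: fc = 1 / (2*pi*R*C).
fc = 1 / (2*pi*0.00047) = 338.63 Hz

tau = 0.47 ms, fc = 338.63 Hz


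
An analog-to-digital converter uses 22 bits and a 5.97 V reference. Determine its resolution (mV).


The resolution (LSB) of an ADC is Vref / 2^n.
LSB = 5.97 / 2^22
LSB = 5.97 / 4194304
LSB = 1.42e-06 V = 0.00142336 mV

0.00142336 mV


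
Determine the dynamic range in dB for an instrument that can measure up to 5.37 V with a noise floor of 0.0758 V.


Dynamic range = 20 * log10(Vmax / Vnoise).
DR = 20 * log10(5.37 / 0.0758)
DR = 20 * log10(70.84)
DR = 37.01 dB

37.01 dB


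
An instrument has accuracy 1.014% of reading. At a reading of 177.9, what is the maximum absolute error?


Absolute error = (accuracy% / 100) * reading.
Error = (1.014 / 100) * 177.9
Error = 0.01014 * 177.9
Error = 1.8039

1.8039


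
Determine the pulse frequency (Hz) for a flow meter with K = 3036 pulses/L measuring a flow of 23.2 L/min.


Frequency = K * Q / 60 (converting L/min to L/s).
f = 3036 * 23.2 / 60
f = 70435.2 / 60
f = 1173.92 Hz

1173.92 Hz


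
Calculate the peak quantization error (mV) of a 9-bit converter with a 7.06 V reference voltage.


The maximum quantization error is +/- LSB/2.
LSB = Vref / 2^n = 7.06 / 512 = 0.01378906 V
Max error = LSB / 2 = 0.01378906 / 2 = 0.00689453 V
Max error = 6.8945 mV

6.8945 mV


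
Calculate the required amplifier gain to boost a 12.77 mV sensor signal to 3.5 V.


Gain = Vout / Vin (converting to same units).
G = 3.5 V / 12.77 mV
G = 3500.0 mV / 12.77 mV
G = 274.08

274.08


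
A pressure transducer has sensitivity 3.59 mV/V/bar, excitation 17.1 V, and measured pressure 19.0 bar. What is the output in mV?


Output = sensitivity * Vex * P.
Vout = 3.59 * 17.1 * 19.0
Vout = 61.389 * 19.0
Vout = 1166.39 mV

1166.39 mV


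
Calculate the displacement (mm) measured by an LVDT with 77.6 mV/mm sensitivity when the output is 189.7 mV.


Displacement = Vout / sensitivity.
d = 189.7 / 77.6
d = 2.445 mm

2.445 mm


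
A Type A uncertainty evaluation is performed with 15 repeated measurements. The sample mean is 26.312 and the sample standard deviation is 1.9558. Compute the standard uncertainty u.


The standard uncertainty for Type A evaluation is u = s / sqrt(n).
u = 1.9558 / sqrt(15)
u = 1.9558 / 3.873
u = 0.505

0.505


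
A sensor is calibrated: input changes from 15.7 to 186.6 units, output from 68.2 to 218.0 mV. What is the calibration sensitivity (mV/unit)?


Sensitivity = (y2 - y1) / (x2 - x1).
S = (218.0 - 68.2) / (186.6 - 15.7)
S = 149.8 / 170.9
S = 0.8765 mV/unit

0.8765 mV/unit


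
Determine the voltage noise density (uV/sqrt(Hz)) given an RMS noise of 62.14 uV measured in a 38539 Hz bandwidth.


Noise spectral density = Vrms / sqrt(BW).
NSD = 62.14 / sqrt(38539)
NSD = 62.14 / 196.3135
NSD = 0.3165 uV/sqrt(Hz)

0.3165 uV/sqrt(Hz)


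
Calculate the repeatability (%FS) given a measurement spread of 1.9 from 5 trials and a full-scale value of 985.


Repeatability = (spread / full scale) * 100%.
R = (1.9 / 985) * 100
R = 0.193 %FS

0.193 %FS


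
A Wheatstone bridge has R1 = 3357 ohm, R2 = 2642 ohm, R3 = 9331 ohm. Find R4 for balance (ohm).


At balance: R1*R4 = R2*R3, so R4 = R2*R3/R1.
R4 = 2642 * 9331 / 3357
R4 = 24652502 / 3357
R4 = 7343.61 ohm

7343.61 ohm


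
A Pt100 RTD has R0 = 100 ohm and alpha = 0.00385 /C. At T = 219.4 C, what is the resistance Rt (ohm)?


The RTD equation: Rt = R0 * (1 + alpha * T).
Rt = 100 * (1 + 0.00385 * 219.4)
Rt = 100 * (1 + 0.84469)
Rt = 100 * 1.84469
Rt = 184.469 ohm

184.469 ohm


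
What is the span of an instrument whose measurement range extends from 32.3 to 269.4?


Span = upper range - lower range.
Span = 269.4 - (32.3)
Span = 237.1

237.1


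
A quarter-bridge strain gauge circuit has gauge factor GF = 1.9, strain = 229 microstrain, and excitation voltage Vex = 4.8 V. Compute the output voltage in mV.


Quarter bridge output: Vout = (GF * epsilon * Vex) / 4.
Vout = (1.9 * 229e-6 * 4.8) / 4
Vout = 0.00208848 / 4 V
Vout = 0.00052212 V = 0.5221 mV

0.5221 mV


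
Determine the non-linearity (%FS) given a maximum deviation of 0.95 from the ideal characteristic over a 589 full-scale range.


Linearity error = (max deviation / full scale) * 100%.
Linearity = (0.95 / 589) * 100
Linearity = 0.161 %FS

0.161 %FS


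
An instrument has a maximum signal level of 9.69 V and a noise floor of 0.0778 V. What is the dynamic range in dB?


Dynamic range = 20 * log10(Vmax / Vnoise).
DR = 20 * log10(9.69 / 0.0778)
DR = 20 * log10(124.55)
DR = 41.91 dB

41.91 dB


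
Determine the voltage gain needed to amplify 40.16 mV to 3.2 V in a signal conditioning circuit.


Gain = Vout / Vin (converting to same units).
G = 3.2 V / 40.16 mV
G = 3200.0 mV / 40.16 mV
G = 79.68

79.68


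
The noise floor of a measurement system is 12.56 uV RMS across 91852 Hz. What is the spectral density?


Noise spectral density = Vrms / sqrt(BW).
NSD = 12.56 / sqrt(91852)
NSD = 12.56 / 303.0709
NSD = 0.0414 uV/sqrt(Hz)

0.0414 uV/sqrt(Hz)


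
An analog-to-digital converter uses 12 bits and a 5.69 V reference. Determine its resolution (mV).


The resolution (LSB) of an ADC is Vref / 2^n.
LSB = 5.69 / 2^12
LSB = 5.69 / 4096
LSB = 0.00138916 V = 1.38916016 mV

1.38916016 mV


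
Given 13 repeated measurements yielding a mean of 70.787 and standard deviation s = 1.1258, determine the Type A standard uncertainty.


The standard uncertainty for Type A evaluation is u = s / sqrt(n).
u = 1.1258 / sqrt(13)
u = 1.1258 / 3.6056
u = 0.3122

0.3122


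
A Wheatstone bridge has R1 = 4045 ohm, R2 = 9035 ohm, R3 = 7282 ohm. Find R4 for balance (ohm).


At balance: R1*R4 = R2*R3, so R4 = R2*R3/R1.
R4 = 9035 * 7282 / 4045
R4 = 65792870 / 4045
R4 = 16265.23 ohm

16265.23 ohm


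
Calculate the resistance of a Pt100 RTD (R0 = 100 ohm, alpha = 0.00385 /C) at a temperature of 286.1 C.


The RTD equation: Rt = R0 * (1 + alpha * T).
Rt = 100 * (1 + 0.00385 * 286.1)
Rt = 100 * (1 + 1.101485)
Rt = 100 * 2.101485
Rt = 210.149 ohm

210.149 ohm


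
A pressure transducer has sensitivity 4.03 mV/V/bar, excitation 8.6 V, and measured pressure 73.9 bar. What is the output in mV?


Output = sensitivity * Vex * P.
Vout = 4.03 * 8.6 * 73.9
Vout = 34.658 * 73.9
Vout = 2561.23 mV

2561.23 mV


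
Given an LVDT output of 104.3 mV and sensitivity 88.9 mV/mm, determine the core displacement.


Displacement = Vout / sensitivity.
d = 104.3 / 88.9
d = 1.173 mm

1.173 mm


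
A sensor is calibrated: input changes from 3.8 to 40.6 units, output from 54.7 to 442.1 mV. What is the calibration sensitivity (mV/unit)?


Sensitivity = (y2 - y1) / (x2 - x1).
S = (442.1 - 54.7) / (40.6 - 3.8)
S = 387.4 / 36.8
S = 10.5272 mV/unit

10.5272 mV/unit


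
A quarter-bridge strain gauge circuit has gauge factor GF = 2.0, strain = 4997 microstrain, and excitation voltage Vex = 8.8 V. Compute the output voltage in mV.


Quarter bridge output: Vout = (GF * epsilon * Vex) / 4.
Vout = (2.0 * 4997e-6 * 8.8) / 4
Vout = 0.0879472 / 4 V
Vout = 0.0219868 V = 21.9868 mV

21.9868 mV


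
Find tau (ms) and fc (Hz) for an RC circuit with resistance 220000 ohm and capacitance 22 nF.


Time constant: tau = R * C.
tau = 220000 * 2.20e-08 = 0.00484 s
tau = 4.84 ms
Cutoff frequency: fc = 1 / (2*pi*R*C).
fc = 1 / (2*pi*0.00484) = 32.88 Hz

tau = 4.84 ms, fc = 32.88 Hz


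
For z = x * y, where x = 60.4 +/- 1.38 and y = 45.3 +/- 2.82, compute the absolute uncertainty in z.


For a product z = x*y, the relative uncertainty is:
uz/z = sqrt((ux/x)^2 + (uy/y)^2)
Relative uncertainties: ux/x = 1.38/60.4 = 0.022848
uy/y = 2.82/45.3 = 0.062252
z = 60.4 * 45.3 = 2736.1
uz = 2736.1 * sqrt(0.022848^2 + 0.062252^2) = 181.438

181.438


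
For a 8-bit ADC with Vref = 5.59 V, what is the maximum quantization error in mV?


The maximum quantization error is +/- LSB/2.
LSB = Vref / 2^n = 5.59 / 256 = 0.02183594 V
Max error = LSB / 2 = 0.02183594 / 2 = 0.01091797 V
Max error = 10.918 mV

10.918 mV


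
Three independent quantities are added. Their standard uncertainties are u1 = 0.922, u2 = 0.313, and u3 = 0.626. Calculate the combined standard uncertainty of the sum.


For a sum of independent quantities, uc = sqrt(u1^2 + u2^2 + u3^2).
uc = sqrt(0.922^2 + 0.313^2 + 0.626^2)
uc = sqrt(0.850084 + 0.097969 + 0.391876)
uc = 1.1576

1.1576


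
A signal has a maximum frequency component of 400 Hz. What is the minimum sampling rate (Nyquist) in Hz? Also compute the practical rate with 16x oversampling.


By Nyquist theorem, fs_min = 2 * fmax.
fs_min = 2 * 400 = 800 Hz
Practical rate = 16 * fs_min = 16 * 800 = 12800 Hz

fs_min = 800 Hz, fs_practical = 12800 Hz


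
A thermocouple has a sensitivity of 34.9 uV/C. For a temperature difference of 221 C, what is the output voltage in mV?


The thermocouple output V = sensitivity * dT.
V = 34.9 uV/C * 221 C
V = 7712.9 uV
V = 7.713 mV

7.713 mV


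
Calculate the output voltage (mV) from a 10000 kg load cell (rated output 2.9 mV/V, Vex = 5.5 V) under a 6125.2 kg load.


Vout = rated_output * Vex * (load / capacity).
Vout = 2.9 * 5.5 * (6125.2 / 10000)
Vout = 2.9 * 5.5 * 0.61252
Vout = 9.77 mV

9.77 mV


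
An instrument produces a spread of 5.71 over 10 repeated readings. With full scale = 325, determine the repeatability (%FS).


Repeatability = (spread / full scale) * 100%.
R = (5.71 / 325) * 100
R = 1.757 %FS

1.757 %FS


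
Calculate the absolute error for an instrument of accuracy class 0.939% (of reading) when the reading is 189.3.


Absolute error = (accuracy% / 100) * reading.
Error = (0.939 / 100) * 189.3
Error = 0.00939 * 189.3
Error = 1.7775

1.7775


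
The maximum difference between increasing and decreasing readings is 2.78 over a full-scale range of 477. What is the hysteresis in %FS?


Hysteresis = (max difference / full scale) * 100%.
H = (2.78 / 477) * 100
H = 0.583 %FS

0.583 %FS


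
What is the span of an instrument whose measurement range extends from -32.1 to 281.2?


Span = upper range - lower range.
Span = 281.2 - (-32.1)
Span = 313.3

313.3


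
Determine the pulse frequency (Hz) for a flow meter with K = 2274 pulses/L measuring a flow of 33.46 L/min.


Frequency = K * Q / 60 (converting L/min to L/s).
f = 2274 * 33.46 / 60
f = 76088.04 / 60
f = 1268.13 Hz

1268.13 Hz


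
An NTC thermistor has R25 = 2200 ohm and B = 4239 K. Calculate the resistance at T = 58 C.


NTC thermistor equation: Rt = R25 * exp(B * (1/T - 1/T25)).
T in Kelvin: 331.15 K, T25 = 298.15 K
1/T - 1/T25 = 1/331.15 - 1/298.15 = -0.00033424
B * (1/T - 1/T25) = 4239 * -0.00033424 = -1.4168
Rt = 2200 * exp(-1.4168) = 533.5 ohm

533.5 ohm


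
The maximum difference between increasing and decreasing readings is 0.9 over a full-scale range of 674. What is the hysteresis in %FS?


Hysteresis = (max difference / full scale) * 100%.
H = (0.9 / 674) * 100
H = 0.134 %FS

0.134 %FS


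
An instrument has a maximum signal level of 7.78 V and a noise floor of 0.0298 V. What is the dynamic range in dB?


Dynamic range = 20 * log10(Vmax / Vnoise).
DR = 20 * log10(7.78 / 0.0298)
DR = 20 * log10(261.07)
DR = 48.34 dB

48.34 dB


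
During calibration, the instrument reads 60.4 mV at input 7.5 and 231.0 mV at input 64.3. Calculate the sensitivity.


Sensitivity = (y2 - y1) / (x2 - x1).
S = (231.0 - 60.4) / (64.3 - 7.5)
S = 170.6 / 56.8
S = 3.0035 mV/unit

3.0035 mV/unit


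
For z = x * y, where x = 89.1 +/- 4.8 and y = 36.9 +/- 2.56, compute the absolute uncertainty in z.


For a product z = x*y, the relative uncertainty is:
uz/z = sqrt((ux/x)^2 + (uy/y)^2)
Relative uncertainties: ux/x = 4.8/89.1 = 0.053872
uy/y = 2.56/36.9 = 0.069377
z = 89.1 * 36.9 = 3287.8
uz = 3287.8 * sqrt(0.053872^2 + 0.069377^2) = 288.789

288.789


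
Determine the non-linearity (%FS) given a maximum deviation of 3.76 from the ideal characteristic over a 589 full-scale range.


Linearity error = (max deviation / full scale) * 100%.
Linearity = (3.76 / 589) * 100
Linearity = 0.638 %FS

0.638 %FS


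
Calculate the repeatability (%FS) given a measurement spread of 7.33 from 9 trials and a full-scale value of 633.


Repeatability = (spread / full scale) * 100%.
R = (7.33 / 633) * 100
R = 1.158 %FS

1.158 %FS


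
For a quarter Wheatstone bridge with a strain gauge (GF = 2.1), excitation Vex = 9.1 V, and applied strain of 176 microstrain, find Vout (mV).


Quarter bridge output: Vout = (GF * epsilon * Vex) / 4.
Vout = (2.1 * 176e-6 * 9.1) / 4
Vout = 0.00336336 / 4 V
Vout = 0.00084084 V = 0.8408 mV

0.8408 mV


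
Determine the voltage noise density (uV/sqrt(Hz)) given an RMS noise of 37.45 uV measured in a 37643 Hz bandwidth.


Noise spectral density = Vrms / sqrt(BW).
NSD = 37.45 / sqrt(37643)
NSD = 37.45 / 194.018
NSD = 0.193 uV/sqrt(Hz)

0.193 uV/sqrt(Hz)


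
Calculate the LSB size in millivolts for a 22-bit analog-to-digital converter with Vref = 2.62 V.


The resolution (LSB) of an ADC is Vref / 2^n.
LSB = 2.62 / 2^22
LSB = 2.62 / 4194304
LSB = 6.2e-07 V = 0.00062466 mV

0.00062466 mV


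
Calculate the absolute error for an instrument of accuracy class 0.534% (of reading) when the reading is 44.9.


Absolute error = (accuracy% / 100) * reading.
Error = (0.534 / 100) * 44.9
Error = 0.00534 * 44.9
Error = 0.2398

0.2398


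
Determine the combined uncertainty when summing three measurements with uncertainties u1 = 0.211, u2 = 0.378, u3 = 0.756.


For a sum of independent quantities, uc = sqrt(u1^2 + u2^2 + u3^2).
uc = sqrt(0.211^2 + 0.378^2 + 0.756^2)
uc = sqrt(0.044521 + 0.142884 + 0.571536)
uc = 0.8712

0.8712


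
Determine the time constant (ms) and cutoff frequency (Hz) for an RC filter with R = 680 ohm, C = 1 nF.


Time constant: tau = R * C.
tau = 680 * 1.00e-09 = 6.8e-07 s
tau = 0.0007 ms
Cutoff frequency: fc = 1 / (2*pi*R*C).
fc = 1 / (2*pi*6.8e-07) = 234051.39 Hz

tau = 0.0007 ms, fc = 234051.39 Hz


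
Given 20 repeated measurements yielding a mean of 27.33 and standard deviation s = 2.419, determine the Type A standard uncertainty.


The standard uncertainty for Type A evaluation is u = s / sqrt(n).
u = 2.419 / sqrt(20)
u = 2.419 / 4.4721
u = 0.5409

0.5409


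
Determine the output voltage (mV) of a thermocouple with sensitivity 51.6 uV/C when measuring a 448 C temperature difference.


The thermocouple output V = sensitivity * dT.
V = 51.6 uV/C * 448 C
V = 23116.8 uV
V = 23.117 mV

23.117 mV


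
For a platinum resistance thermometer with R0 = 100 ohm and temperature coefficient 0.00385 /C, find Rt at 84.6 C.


The RTD equation: Rt = R0 * (1 + alpha * T).
Rt = 100 * (1 + 0.00385 * 84.6)
Rt = 100 * (1 + 0.32571)
Rt = 100 * 1.32571
Rt = 132.571 ohm

132.571 ohm


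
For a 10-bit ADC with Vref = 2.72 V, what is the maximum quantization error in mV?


The maximum quantization error is +/- LSB/2.
LSB = Vref / 2^n = 2.72 / 1024 = 0.00265625 V
Max error = LSB / 2 = 0.00265625 / 2 = 0.00132813 V
Max error = 1.3281 mV

1.3281 mV


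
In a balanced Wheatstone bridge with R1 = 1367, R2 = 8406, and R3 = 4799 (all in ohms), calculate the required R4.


At balance: R1*R4 = R2*R3, so R4 = R2*R3/R1.
R4 = 8406 * 4799 / 1367
R4 = 40340394 / 1367
R4 = 29510.16 ohm

29510.16 ohm


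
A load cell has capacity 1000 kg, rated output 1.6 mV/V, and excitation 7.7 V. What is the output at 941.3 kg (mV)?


Vout = rated_output * Vex * (load / capacity).
Vout = 1.6 * 7.7 * (941.3 / 1000)
Vout = 1.6 * 7.7 * 0.9413
Vout = 11.597 mV

11.597 mV


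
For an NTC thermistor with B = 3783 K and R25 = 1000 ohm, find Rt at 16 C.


NTC thermistor equation: Rt = R25 * exp(B * (1/T - 1/T25)).
T in Kelvin: 289.15 K, T25 = 298.15 K
1/T - 1/T25 = 1/289.15 - 1/298.15 = 0.0001044
B * (1/T - 1/T25) = 3783 * 0.0001044 = 0.3949
Rt = 1000 * exp(0.3949) = 1484.3 ohm

1484.3 ohm


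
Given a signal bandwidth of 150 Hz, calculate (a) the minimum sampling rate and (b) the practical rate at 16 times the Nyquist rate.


By Nyquist theorem, fs_min = 2 * fmax.
fs_min = 2 * 150 = 300 Hz
Practical rate = 16 * fs_min = 16 * 300 = 4800 Hz

fs_min = 300 Hz, fs_practical = 4800 Hz


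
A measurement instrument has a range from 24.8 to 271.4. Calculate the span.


Span = upper range - lower range.
Span = 271.4 - (24.8)
Span = 246.6

246.6


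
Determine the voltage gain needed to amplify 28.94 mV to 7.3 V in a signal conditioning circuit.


Gain = Vout / Vin (converting to same units).
G = 7.3 V / 28.94 mV
G = 7300.0 mV / 28.94 mV
G = 252.25

252.25


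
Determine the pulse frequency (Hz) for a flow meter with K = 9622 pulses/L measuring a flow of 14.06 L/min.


Frequency = K * Q / 60 (converting L/min to L/s).
f = 9622 * 14.06 / 60
f = 135285.32 / 60
f = 2254.76 Hz

2254.76 Hz


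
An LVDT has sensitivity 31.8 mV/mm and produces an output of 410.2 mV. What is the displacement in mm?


Displacement = Vout / sensitivity.
d = 410.2 / 31.8
d = 12.899 mm

12.899 mm


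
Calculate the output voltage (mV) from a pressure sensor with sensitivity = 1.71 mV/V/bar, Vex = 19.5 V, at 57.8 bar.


Output = sensitivity * Vex * P.
Vout = 1.71 * 19.5 * 57.8
Vout = 33.345 * 57.8
Vout = 1927.34 mV

1927.34 mV


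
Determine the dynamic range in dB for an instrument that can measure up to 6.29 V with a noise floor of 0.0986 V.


Dynamic range = 20 * log10(Vmax / Vnoise).
DR = 20 * log10(6.29 / 0.0986)
DR = 20 * log10(63.79)
DR = 36.1 dB

36.1 dB


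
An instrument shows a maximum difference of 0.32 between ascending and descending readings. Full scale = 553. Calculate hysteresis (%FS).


Hysteresis = (max difference / full scale) * 100%.
H = (0.32 / 553) * 100
H = 0.058 %FS

0.058 %FS


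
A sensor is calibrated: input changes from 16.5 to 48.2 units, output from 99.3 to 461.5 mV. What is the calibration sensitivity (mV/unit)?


Sensitivity = (y2 - y1) / (x2 - x1).
S = (461.5 - 99.3) / (48.2 - 16.5)
S = 362.2 / 31.7
S = 11.4259 mV/unit

11.4259 mV/unit


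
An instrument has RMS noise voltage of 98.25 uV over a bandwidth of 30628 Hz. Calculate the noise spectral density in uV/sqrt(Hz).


Noise spectral density = Vrms / sqrt(BW).
NSD = 98.25 / sqrt(30628)
NSD = 98.25 / 175.0086
NSD = 0.5614 uV/sqrt(Hz)

0.5614 uV/sqrt(Hz)


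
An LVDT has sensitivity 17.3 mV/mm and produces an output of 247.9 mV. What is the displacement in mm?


Displacement = Vout / sensitivity.
d = 247.9 / 17.3
d = 14.329 mm

14.329 mm


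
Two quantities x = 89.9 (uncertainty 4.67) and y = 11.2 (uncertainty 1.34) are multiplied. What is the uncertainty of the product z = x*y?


For a product z = x*y, the relative uncertainty is:
uz/z = sqrt((ux/x)^2 + (uy/y)^2)
Relative uncertainties: ux/x = 4.67/89.9 = 0.051947
uy/y = 1.34/11.2 = 0.119643
z = 89.9 * 11.2 = 1006.9
uz = 1006.9 * sqrt(0.051947^2 + 0.119643^2) = 131.331

131.331


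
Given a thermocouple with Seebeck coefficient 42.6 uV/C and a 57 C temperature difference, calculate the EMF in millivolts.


The thermocouple output V = sensitivity * dT.
V = 42.6 uV/C * 57 C
V = 2428.2 uV
V = 2.428 mV

2.428 mV


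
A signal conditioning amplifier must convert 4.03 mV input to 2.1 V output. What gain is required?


Gain = Vout / Vin (converting to same units).
G = 2.1 V / 4.03 mV
G = 2100.0 mV / 4.03 mV
G = 521.09

521.09


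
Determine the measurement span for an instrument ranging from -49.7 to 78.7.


Span = upper range - lower range.
Span = 78.7 - (-49.7)
Span = 128.4

128.4


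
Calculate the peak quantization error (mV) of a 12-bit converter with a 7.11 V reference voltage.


The maximum quantization error is +/- LSB/2.
LSB = Vref / 2^n = 7.11 / 4096 = 0.00173584 V
Max error = LSB / 2 = 0.00173584 / 2 = 0.00086792 V
Max error = 0.8679 mV

0.8679 mV


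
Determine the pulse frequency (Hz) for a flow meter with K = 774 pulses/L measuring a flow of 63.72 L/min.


Frequency = K * Q / 60 (converting L/min to L/s).
f = 774 * 63.72 / 60
f = 49319.28 / 60
f = 821.99 Hz

821.99 Hz


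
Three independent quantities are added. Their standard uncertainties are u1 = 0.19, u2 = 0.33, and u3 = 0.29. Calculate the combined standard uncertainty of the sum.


For a sum of independent quantities, uc = sqrt(u1^2 + u2^2 + u3^2).
uc = sqrt(0.19^2 + 0.33^2 + 0.29^2)
uc = sqrt(0.0361 + 0.1089 + 0.0841)
uc = 0.4786

0.4786


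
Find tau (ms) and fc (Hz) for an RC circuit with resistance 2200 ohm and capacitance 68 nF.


Time constant: tau = R * C.
tau = 2200 * 6.80e-08 = 0.0001496 s
tau = 0.1496 ms
Cutoff frequency: fc = 1 / (2*pi*R*C).
fc = 1 / (2*pi*0.0001496) = 1063.87 Hz

tau = 0.1496 ms, fc = 1063.87 Hz


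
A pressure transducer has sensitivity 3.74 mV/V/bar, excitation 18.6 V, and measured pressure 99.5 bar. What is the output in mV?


Output = sensitivity * Vex * P.
Vout = 3.74 * 18.6 * 99.5
Vout = 69.564 * 99.5
Vout = 6921.62 mV

6921.62 mV


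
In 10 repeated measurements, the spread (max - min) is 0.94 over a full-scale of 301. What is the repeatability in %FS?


Repeatability = (spread / full scale) * 100%.
R = (0.94 / 301) * 100
R = 0.312 %FS

0.312 %FS


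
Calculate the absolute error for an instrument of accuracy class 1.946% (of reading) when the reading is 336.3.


Absolute error = (accuracy% / 100) * reading.
Error = (1.946 / 100) * 336.3
Error = 0.01946 * 336.3
Error = 6.5444

6.5444


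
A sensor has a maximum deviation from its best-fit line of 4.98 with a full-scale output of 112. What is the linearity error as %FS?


Linearity error = (max deviation / full scale) * 100%.
Linearity = (4.98 / 112) * 100
Linearity = 4.446 %FS

4.446 %FS


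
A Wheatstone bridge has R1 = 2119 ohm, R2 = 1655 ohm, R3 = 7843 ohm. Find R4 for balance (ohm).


At balance: R1*R4 = R2*R3, so R4 = R2*R3/R1.
R4 = 1655 * 7843 / 2119
R4 = 12980165 / 2119
R4 = 6125.61 ohm

6125.61 ohm


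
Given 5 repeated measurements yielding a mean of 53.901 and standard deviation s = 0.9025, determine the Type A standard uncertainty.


The standard uncertainty for Type A evaluation is u = s / sqrt(n).
u = 0.9025 / sqrt(5)
u = 0.9025 / 2.2361
u = 0.4036

0.4036


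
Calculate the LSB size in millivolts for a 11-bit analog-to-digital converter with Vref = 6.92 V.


The resolution (LSB) of an ADC is Vref / 2^n.
LSB = 6.92 / 2^11
LSB = 6.92 / 2048
LSB = 0.00337891 V = 3.37890625 mV

3.37890625 mV


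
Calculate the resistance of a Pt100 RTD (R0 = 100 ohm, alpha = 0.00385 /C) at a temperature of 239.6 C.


The RTD equation: Rt = R0 * (1 + alpha * T).
Rt = 100 * (1 + 0.00385 * 239.6)
Rt = 100 * (1 + 0.92246)
Rt = 100 * 1.92246
Rt = 192.246 ohm

192.246 ohm


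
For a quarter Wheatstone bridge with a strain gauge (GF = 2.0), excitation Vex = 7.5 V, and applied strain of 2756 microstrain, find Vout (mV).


Quarter bridge output: Vout = (GF * epsilon * Vex) / 4.
Vout = (2.0 * 2756e-6 * 7.5) / 4
Vout = 0.04134 / 4 V
Vout = 0.010335 V = 10.335 mV

10.335 mV


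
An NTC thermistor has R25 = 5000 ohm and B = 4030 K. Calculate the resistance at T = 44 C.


NTC thermistor equation: Rt = R25 * exp(B * (1/T - 1/T25)).
T in Kelvin: 317.15 K, T25 = 298.15 K
1/T - 1/T25 = 1/317.15 - 1/298.15 = -0.00020093
B * (1/T - 1/T25) = 4030 * -0.00020093 = -0.8098
Rt = 5000 * exp(-0.8098) = 2224.8 ohm

2224.8 ohm


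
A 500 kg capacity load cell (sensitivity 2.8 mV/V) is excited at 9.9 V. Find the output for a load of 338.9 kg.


Vout = rated_output * Vex * (load / capacity).
Vout = 2.8 * 9.9 * (338.9 / 500)
Vout = 2.8 * 9.9 * 0.6778
Vout = 18.789 mV

18.789 mV


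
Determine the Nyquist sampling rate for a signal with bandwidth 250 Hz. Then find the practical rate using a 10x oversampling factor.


By Nyquist theorem, fs_min = 2 * fmax.
fs_min = 2 * 250 = 500 Hz
Practical rate = 10 * fs_min = 10 * 500 = 5000 Hz

fs_min = 500 Hz, fs_practical = 5000 Hz


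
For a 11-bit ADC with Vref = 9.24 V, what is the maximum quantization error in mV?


The maximum quantization error is +/- LSB/2.
LSB = Vref / 2^n = 9.24 / 2048 = 0.00451172 V
Max error = LSB / 2 = 0.00451172 / 2 = 0.00225586 V
Max error = 2.2559 mV

2.2559 mV


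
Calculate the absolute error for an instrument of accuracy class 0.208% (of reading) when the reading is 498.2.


Absolute error = (accuracy% / 100) * reading.
Error = (0.208 / 100) * 498.2
Error = 0.00208 * 498.2
Error = 1.0363

1.0363


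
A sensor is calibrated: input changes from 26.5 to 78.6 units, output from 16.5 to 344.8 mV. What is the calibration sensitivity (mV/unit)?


Sensitivity = (y2 - y1) / (x2 - x1).
S = (344.8 - 16.5) / (78.6 - 26.5)
S = 328.3 / 52.1
S = 6.3013 mV/unit

6.3013 mV/unit


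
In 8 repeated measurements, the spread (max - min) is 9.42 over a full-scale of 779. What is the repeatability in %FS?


Repeatability = (spread / full scale) * 100%.
R = (9.42 / 779) * 100
R = 1.209 %FS

1.209 %FS


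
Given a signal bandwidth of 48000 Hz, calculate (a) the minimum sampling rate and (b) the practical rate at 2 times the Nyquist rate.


By Nyquist theorem, fs_min = 2 * fmax.
fs_min = 2 * 48000 = 96000 Hz
Practical rate = 2 * fs_min = 2 * 96000 = 192000 Hz

fs_min = 96000 Hz, fs_practical = 192000 Hz


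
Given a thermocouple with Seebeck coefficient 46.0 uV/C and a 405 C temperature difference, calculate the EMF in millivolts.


The thermocouple output V = sensitivity * dT.
V = 46.0 uV/C * 405 C
V = 18630.0 uV
V = 18.63 mV

18.63 mV


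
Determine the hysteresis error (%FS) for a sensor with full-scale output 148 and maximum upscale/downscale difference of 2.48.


Hysteresis = (max difference / full scale) * 100%.
H = (2.48 / 148) * 100
H = 1.676 %FS

1.676 %FS


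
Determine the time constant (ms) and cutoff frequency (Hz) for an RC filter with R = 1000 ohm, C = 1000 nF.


Time constant: tau = R * C.
tau = 1000 * 1.00e-06 = 0.001 s
tau = 1.0 ms
Cutoff frequency: fc = 1 / (2*pi*R*C).
fc = 1 / (2*pi*0.001) = 159.15 Hz

tau = 1.0 ms, fc = 159.15 Hz


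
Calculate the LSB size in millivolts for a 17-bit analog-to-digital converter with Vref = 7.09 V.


The resolution (LSB) of an ADC is Vref / 2^n.
LSB = 7.09 / 2^17
LSB = 7.09 / 131072
LSB = 5.409e-05 V = 0.05409241 mV

0.05409241 mV
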